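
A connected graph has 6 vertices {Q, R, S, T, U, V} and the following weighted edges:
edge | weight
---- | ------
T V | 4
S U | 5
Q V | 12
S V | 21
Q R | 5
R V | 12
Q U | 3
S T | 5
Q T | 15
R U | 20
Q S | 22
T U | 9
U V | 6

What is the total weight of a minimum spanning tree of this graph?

Kruskal: consider edges lightest-first.
Q U (3): add — endpoints in different components.
T V (4): add — endpoints in different components.
Q R (5): add — endpoints in different components.
S T (5): add — endpoints in different components.
S U (5): add — endpoints in different components.
MST edges: Q U, T V, Q R, S T, S U; total weight 3+4+5+5+5 = 22.

22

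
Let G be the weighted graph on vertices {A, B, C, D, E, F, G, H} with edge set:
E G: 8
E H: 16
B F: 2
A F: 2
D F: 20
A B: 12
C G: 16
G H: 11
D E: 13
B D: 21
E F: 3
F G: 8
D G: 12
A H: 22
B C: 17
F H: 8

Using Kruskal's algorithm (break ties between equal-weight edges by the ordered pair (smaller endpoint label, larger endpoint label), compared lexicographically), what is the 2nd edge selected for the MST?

B-F

Kruskal: consider edges lightest-first.
A F (2): add — endpoints in different components.
B F (2): add — endpoints in different components.
E F (3): add — endpoints in different components.
E G (8): add — endpoints in different components.
F G (8): skip — F and G already connected.
F H (8): add — endpoints in different components.
G H (11): skip — G and H already connected.
A B (12): skip — A and B already connected.
D G (12): add — endpoints in different components.
D E (13): skip — D and E already connected.
C G (16): add — endpoints in different components.
The 2nd edge added is B F.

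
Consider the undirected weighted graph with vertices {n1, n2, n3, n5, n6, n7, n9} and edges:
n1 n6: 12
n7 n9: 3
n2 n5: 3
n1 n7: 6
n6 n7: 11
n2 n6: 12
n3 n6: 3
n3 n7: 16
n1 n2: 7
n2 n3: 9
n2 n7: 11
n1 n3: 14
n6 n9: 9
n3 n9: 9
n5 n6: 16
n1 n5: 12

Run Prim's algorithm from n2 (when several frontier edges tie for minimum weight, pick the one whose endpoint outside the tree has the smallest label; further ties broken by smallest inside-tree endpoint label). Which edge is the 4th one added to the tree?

n7-n9

Prim, starting at n2.
Step 1: cheapest edge leaving the tree is n2 n5 (3); add n5.
Step 2: cheapest edge leaving the tree is n1 n2 (7); add n1.
Step 3: cheapest edge leaving the tree is n1 n7 (6); add n7.
Step 4: cheapest edge leaving the tree is n7 n9 (3); add n9.
Step 5: cheapest edge leaving the tree is n2 n3 (9); add n3.
Step 6: cheapest edge leaving the tree is n3 n6 (3); add n6.
The 4th edge added is n7 n9.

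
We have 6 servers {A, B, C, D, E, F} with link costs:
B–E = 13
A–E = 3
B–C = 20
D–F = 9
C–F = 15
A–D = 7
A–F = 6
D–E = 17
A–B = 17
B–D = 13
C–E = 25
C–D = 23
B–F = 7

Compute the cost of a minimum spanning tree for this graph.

Sort edges by weight, then run Kruskal:
A–E (3): add. Components now {A,E} {B} {C} {D} {F}
A–F (6): add. Components now {A,E,F} {B} {C} {D}
A–D (7): add. Components now {A,D,E,F} {B} {C}
B–F (7): add. Components now {A,B,D,E,F} {C}
D–F (9): skip — D and F already connected.
B–D (13): skip — B and D already connected.
B–E (13): skip — B and E already connected.
C–F (15): add. Components now {A,B,C,D,E,F}
MST edges: A–E, A–F, A–D, B–F, C–F; total weight 3+6+7+7+15 = 38.

38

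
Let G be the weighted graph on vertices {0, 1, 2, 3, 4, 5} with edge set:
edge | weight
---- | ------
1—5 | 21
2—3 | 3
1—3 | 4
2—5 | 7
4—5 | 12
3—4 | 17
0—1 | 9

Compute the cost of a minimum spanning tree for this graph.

35

Sort edges by weight, then run Kruskal:
2—3 (3): add. Components now {0} {1} {2,3} {4} {5}
1—3 (4): add. Components now {0} {1,2,3} {4} {5}
2—5 (7): add. Components now {0} {1,2,3,5} {4}
0—1 (9): add. Components now {0,1,2,3,5} {4}
4—5 (12): add. Components now {0,1,2,3,4,5}
MST edges: 2—3, 1—3, 2—5, 0—1, 4—5; total weight 3+4+7+9+12 = 35.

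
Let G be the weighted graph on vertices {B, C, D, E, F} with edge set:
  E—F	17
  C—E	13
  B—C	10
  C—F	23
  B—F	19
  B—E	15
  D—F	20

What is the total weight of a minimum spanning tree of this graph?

Kruskal: consider edges lightest-first.
B—C (10): add. Components now {B,C} {D} {E} {F}
C—E (13): add. Components now {B,C,E} {D} {F}
B—E (15): skip — B and E already connected.
E—F (17): add. Components now {B,C,E,F} {D}
B—F (19): skip — B and F already connected.
D—F (20): add. Components now {B,C,D,E,F}
MST edges: B—C, C—E, E—F, D—F; total weight 10+13+17+20 = 60.

60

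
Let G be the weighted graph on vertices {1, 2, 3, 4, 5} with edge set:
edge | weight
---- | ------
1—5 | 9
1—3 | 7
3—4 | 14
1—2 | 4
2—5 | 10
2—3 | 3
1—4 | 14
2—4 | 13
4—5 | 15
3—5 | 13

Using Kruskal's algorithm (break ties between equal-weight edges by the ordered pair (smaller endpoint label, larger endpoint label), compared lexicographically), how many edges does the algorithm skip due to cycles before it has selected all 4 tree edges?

2

Kruskal: consider edges lightest-first.
2—3 (3): add. Components now {1} {2,3} {4} {5}
1—2 (4): add. Components now {1,2,3} {4} {5}
1—3 (7): skip — 1 and 3 already connected.
1—5 (9): add. Components now {1,2,3,5} {4}
2—5 (10): skip — 2 and 5 already connected.
2—4 (13): add. Components now {1,2,3,4,5}
Edges rejected before the tree was complete: 2.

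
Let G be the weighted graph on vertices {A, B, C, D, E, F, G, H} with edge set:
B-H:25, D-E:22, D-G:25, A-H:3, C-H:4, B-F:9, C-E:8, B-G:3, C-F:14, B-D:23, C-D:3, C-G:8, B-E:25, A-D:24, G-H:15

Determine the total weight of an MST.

38

Kruskal: consider edges lightest-first.
A-H (3): add — endpoints in different components.
B-G (3): add — endpoints in different components.
C-D (3): add — endpoints in different components.
C-H (4): add — endpoints in different components.
C-E (8): add — endpoints in different components.
C-G (8): add — endpoints in different components.
B-F (9): add — endpoints in different components.
MST edges: A-H, B-G, C-D, C-H, C-E, C-G, B-F; total weight 3+3+3+4+8+8+9 = 38.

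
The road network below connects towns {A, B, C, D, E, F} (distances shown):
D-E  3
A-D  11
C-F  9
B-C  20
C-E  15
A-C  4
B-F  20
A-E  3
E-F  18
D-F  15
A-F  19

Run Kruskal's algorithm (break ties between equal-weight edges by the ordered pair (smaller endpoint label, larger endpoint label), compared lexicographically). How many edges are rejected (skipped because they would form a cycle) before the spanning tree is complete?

5

Kruskal's algorithm — process edges by increasing weight (ties by edge label):
A-E (3): add — endpoints in different components.
D-E (3): add — endpoints in different components.
A-C (4): add — endpoints in different components.
C-F (9): add — endpoints in different components.
A-D (11): skip — A and D already connected.
C-E (15): skip — C and E already connected.
D-F (15): skip — D and F already connected.
E-F (18): skip — E and F already connected.
A-F (19): skip — A and F already connected.
B-C (20): add — endpoints in different components.
Edges rejected before the tree was complete: 5.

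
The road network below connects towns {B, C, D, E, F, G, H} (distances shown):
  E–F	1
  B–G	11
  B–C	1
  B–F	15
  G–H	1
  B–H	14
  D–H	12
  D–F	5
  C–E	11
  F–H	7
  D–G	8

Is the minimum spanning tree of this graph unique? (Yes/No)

Kruskal's algorithm — process edges by increasing weight (ties by edge label):
B–C (1): add. Components now {B,C} {D} {E} {F} {G} {H}
E–F (1): add. Components now {B,C} {D} {E,F} {G} {H}
G–H (1): add. Components now {B,C} {D} {E,F} {G,H}
D–F (5): add. Components now {B,C} {D,E,F} {G,H}
F–H (7): add. Components now {B,C} {D,E,F,G,H}
D–G (8): skip — D and G already connected.
B–G (11): add. Components now {B,C,D,E,F,G,H}
Non-tree edge C–E has weight 11, equal to the heaviest edge on its tree cycle — swapping gives another MST of the same weight. Not unique.

No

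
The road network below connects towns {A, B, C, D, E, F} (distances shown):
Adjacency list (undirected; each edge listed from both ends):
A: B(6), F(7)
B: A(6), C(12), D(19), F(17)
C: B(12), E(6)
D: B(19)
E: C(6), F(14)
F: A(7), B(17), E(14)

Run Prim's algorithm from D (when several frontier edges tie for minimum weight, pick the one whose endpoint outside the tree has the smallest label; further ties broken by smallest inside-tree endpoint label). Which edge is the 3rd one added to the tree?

Prim's algorithm from D:
Step 1: cheapest edge leaving the tree is B-D (19); add B.
Step 2: cheapest edge leaving the tree is A-B (6); add A.
Step 3: cheapest edge leaving the tree is A-F (7); add F.
Step 4: cheapest edge leaving the tree is B-C (12); add C.
Step 5: cheapest edge leaving the tree is C-E (6); add E.
The 3rd edge added is A-F.

A-F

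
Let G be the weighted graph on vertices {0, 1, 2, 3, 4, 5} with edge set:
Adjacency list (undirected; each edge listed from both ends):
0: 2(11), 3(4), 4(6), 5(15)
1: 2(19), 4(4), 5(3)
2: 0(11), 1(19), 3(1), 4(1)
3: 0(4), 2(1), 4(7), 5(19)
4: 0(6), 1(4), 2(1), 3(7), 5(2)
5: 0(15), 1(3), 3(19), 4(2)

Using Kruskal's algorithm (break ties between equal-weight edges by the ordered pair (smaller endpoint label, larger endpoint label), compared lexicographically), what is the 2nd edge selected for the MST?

Kruskal: consider edges lightest-first.
2–3 (1): add — endpoints in different components.
2–4 (1): add — endpoints in different components.
4–5 (2): add — endpoints in different components.
1–5 (3): add — endpoints in different components.
0–3 (4): add — endpoints in different components.
The 2nd edge added is 2–4.

2-4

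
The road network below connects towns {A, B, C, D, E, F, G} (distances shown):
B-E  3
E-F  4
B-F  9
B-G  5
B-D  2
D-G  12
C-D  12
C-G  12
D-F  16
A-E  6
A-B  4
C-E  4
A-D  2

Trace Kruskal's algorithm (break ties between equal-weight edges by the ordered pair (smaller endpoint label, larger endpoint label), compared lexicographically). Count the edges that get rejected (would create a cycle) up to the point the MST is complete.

Sort edges by weight, then run Kruskal:
A-D (2): add — endpoints in different components.
B-D (2): add — endpoints in different components.
B-E (3): add — endpoints in different components.
A-B (4): skip — A and B already connected.
C-E (4): add — endpoints in different components.
E-F (4): add — endpoints in different components.
B-G (5): add — endpoints in different components.
Edges rejected before the tree was complete: 1.

1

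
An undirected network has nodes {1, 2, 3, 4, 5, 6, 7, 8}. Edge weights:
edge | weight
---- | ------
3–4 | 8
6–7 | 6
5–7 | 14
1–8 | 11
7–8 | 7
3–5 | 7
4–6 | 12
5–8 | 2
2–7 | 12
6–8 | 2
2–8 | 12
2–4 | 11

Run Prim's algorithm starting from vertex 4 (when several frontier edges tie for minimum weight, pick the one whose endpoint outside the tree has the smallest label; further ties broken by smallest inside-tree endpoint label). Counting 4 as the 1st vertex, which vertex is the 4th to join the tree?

8

Grow the tree from 4 using Prim:
Step 1: cheapest edge leaving the tree is 3–4 (8); add 3.
Step 2: cheapest edge leaving the tree is 3–5 (7); add 5.
Step 3: cheapest edge leaving the tree is 5–8 (2); add 8.
Step 4: cheapest edge leaving the tree is 6–8 (2); add 6.
Step 5: cheapest edge leaving the tree is 6–7 (6); add 7.
Step 6: cheapest edge leaving the tree is 1–8 (11); add 1.
Step 7: cheapest edge leaving the tree is 2–4 (11); add 2.
Vertex order: 4, 3, 5, 8, 6, 7, 1, 2. The 4th vertex is 8.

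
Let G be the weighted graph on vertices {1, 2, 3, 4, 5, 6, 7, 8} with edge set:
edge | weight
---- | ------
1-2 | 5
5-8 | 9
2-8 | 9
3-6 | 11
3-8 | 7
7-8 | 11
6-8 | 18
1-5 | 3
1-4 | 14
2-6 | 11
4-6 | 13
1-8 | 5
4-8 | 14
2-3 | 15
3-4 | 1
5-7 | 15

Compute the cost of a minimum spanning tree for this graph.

Sort edges by weight, then run Kruskal:
3-4 (1): add — endpoints in different components.
1-5 (3): add — endpoints in different components.
1-2 (5): add — endpoints in different components.
1-8 (5): add — endpoints in different components.
3-8 (7): add — endpoints in different components.
2-8 (9): skip — 2 and 8 already connected.
5-8 (9): skip — 5 and 8 already connected.
2-6 (11): add — endpoints in different components.
3-6 (11): skip — 3 and 6 already connected.
7-8 (11): add — endpoints in different components.
MST edges: 3-4, 1-5, 1-2, 1-8, 3-8, 2-6, 7-8; total weight 1+3+5+5+7+11+11 = 43.

43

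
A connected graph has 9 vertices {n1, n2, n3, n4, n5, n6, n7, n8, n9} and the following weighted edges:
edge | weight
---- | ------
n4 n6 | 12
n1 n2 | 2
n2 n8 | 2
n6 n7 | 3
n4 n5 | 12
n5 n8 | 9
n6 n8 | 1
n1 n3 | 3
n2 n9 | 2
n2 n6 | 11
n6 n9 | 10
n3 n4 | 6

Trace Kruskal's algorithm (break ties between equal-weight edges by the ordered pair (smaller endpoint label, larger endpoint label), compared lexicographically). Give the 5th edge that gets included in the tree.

Kruskal's algorithm — process edges by increasing weight (ties by edge label):
n6 n8 (1): add — endpoints in different components.
n1 n2 (2): add — endpoints in different components.
n2 n8 (2): add — endpoints in different components.
n2 n9 (2): add — endpoints in different components.
n1 n3 (3): add — endpoints in different components.
n6 n7 (3): add — endpoints in different components.
n3 n4 (6): add — endpoints in different components.
n5 n8 (9): add — endpoints in different components.
The 5th edge added is n1 n3.

n1-n3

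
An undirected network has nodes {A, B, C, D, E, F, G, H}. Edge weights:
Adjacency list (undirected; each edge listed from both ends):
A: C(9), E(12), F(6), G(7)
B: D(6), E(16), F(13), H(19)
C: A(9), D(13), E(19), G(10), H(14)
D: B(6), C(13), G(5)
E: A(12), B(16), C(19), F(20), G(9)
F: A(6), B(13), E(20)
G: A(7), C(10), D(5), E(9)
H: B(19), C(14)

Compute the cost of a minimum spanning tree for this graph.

56

Prim, starting at B.
Step 1: cheapest edge leaving the tree is B D (6); add D.
Step 2: cheapest edge leaving the tree is D G (5); add G.
Step 3: cheapest edge leaving the tree is A G (7); add A.
Step 4: cheapest edge leaving the tree is A F (6); add F.
Step 5: cheapest edge leaving the tree is A C (9); add C.
Step 6: cheapest edge leaving the tree is E G (9); add E.
Step 7: cheapest edge leaving the tree is C H (14); add H.
MST edges: B D, D G, A G, A F, A C, E G, C H; total weight 6+5+7+6+9+9+14 = 56.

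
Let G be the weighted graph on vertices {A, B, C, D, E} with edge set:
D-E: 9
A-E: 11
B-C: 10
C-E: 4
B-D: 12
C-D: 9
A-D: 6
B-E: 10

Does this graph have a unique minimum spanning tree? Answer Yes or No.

No

Sort edges by weight, then run Kruskal:
C-E (4): add — endpoints in different components.
A-D (6): add — endpoints in different components.
C-D (9): add — endpoints in different components.
D-E (9): skip — D and E already connected.
B-C (10): add — endpoints in different components.
Non-tree edge B-E has weight 10, equal to the heaviest edge on its tree cycle — swapping gives another MST of the same weight. Not unique.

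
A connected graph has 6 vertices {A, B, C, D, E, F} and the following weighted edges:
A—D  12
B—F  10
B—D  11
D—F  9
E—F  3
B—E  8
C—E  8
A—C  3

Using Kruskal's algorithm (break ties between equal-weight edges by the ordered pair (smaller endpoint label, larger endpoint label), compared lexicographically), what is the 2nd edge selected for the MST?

Kruskal's algorithm — process edges by increasing weight (ties by edge label):
A—C (3): add. Components now {A,C} {B} {D} {E} {F}
E—F (3): add. Components now {A,C} {B} {D} {E,F}
B—E (8): add. Components now {A,C} {B,E,F} {D}
C—E (8): add. Components now {A,B,C,E,F} {D}
D—F (9): add. Components now {A,B,C,D,E,F}
The 2nd edge added is E—F.

E-F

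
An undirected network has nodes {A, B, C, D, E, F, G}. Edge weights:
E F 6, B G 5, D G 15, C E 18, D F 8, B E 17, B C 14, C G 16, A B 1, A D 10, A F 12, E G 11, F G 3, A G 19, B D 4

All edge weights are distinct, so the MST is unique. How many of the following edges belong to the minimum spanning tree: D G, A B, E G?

Sort edges by weight, then run Kruskal:
A B (1): add — endpoints in different components.
F G (3): add — endpoints in different components.
B D (4): add — endpoints in different components.
B G (5): add — endpoints in different components.
E F (6): add — endpoints in different components.
D F (8): skip — D and F already connected.
A D (10): skip — A and D already connected.
E G (11): skip — E and G already connected.
A F (12): skip — A and F already connected.
B C (14): add — endpoints in different components.
MST edge set: {A B, F G, B D, B G, E F, B C}.
Of the listed edges, {A B} are in the MST → 1.

1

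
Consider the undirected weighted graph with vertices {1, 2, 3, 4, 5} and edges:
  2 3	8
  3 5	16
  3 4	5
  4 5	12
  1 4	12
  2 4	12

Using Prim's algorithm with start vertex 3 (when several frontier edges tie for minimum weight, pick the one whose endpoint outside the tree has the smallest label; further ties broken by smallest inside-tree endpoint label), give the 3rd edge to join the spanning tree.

1-4

Prim, starting at 3.
Step 1: frontier [3 4 5, 2 3 8, 3 5 16] → take 3 4 (5); add 4.
Step 2: frontier [2 3 8, 3 5 16, 1 4 12, 2 4 12, 4 5 12] → take 2 3 (8); add 2.
Step 3: frontier [3 5 16, 1 4 12, 4 5 12] → take 1 4 (12); add 1.
Step 4: frontier [3 5 16, 4 5 12] → take 4 5 (12); add 5.
The 3rd edge added is 1 4.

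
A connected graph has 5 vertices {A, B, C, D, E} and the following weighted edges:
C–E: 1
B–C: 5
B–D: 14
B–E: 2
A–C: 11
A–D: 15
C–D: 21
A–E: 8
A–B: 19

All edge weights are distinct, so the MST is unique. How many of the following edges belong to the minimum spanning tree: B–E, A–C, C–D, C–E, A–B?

Sort edges by weight, then run Kruskal:
C–E (1): add. Components now {A} {B} {C,E} {D}
B–E (2): add. Components now {A} {B,C,E} {D}
B–C (5): skip — B and C already connected.
A–E (8): add. Components now {A,B,C,E} {D}
A–C (11): skip — A and C already connected.
B–D (14): add. Components now {A,B,C,D,E}
MST edge set: {C–E, B–E, A–E, B–D}.
Of the listed edges, {B–E, C–E} are in the MST → 2.

2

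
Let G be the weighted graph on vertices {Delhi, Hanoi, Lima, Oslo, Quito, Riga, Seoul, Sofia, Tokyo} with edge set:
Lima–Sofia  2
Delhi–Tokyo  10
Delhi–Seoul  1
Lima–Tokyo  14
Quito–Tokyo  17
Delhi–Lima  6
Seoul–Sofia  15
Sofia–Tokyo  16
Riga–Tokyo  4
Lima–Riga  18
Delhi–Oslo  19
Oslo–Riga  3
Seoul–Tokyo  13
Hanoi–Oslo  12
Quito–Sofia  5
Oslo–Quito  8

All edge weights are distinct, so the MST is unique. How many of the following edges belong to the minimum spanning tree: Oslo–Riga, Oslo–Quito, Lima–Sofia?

Kruskal's algorithm — process edges by increasing weight (ties by edge label):
Delhi–Seoul (1): add — endpoints in different components.
Lima–Sofia (2): add — endpoints in different components.
Oslo–Riga (3): add — endpoints in different components.
Riga–Tokyo (4): add — endpoints in different components.
Quito–Sofia (5): add — endpoints in different components.
Delhi–Lima (6): add — endpoints in different components.
Oslo–Quito (8): add — endpoints in different components.
Delhi–Tokyo (10): skip — Delhi and Tokyo already connected.
Hanoi–Oslo (12): add — endpoints in different components.
MST edge set: {Delhi–Seoul, Lima–Sofia, Oslo–Riga, Riga–Tokyo, Quito–Sofia, Delhi–Lima, Oslo–Quito, Hanoi–Oslo}.
Of the listed edges, {Oslo–Riga, Oslo–Quito, Lima–Sofia} are in the MST → 3.

3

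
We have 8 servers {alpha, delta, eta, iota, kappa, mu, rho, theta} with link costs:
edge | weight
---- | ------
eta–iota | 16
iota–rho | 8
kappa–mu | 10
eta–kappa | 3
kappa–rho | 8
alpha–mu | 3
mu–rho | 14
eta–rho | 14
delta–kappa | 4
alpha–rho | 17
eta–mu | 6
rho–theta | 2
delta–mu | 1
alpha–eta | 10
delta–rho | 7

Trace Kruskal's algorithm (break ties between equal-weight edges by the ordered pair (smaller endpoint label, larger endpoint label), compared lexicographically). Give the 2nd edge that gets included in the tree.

rho-theta

Sort edges by weight, then run Kruskal:
delta–mu (1): add — endpoints in different components.
rho–theta (2): add — endpoints in different components.
alpha–mu (3): add — endpoints in different components.
eta–kappa (3): add — endpoints in different components.
delta–kappa (4): add — endpoints in different components.
eta–mu (6): skip — mu and eta already connected.
delta–rho (7): add — endpoints in different components.
iota–rho (8): add — endpoints in different components.
The 2nd edge added is rho–theta.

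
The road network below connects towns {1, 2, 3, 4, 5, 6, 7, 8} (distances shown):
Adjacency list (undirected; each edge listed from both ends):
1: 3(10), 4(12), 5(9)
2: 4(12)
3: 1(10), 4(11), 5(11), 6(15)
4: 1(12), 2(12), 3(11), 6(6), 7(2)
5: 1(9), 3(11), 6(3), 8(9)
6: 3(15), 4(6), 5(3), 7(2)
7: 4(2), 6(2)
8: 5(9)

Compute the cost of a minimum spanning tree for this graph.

Kruskal: consider edges lightest-first.
4–7 (2): add — endpoints in different components.
6–7 (2): add — endpoints in different components.
5–6 (3): add — endpoints in different components.
4–6 (6): skip — 4 and 6 already connected.
1–5 (9): add — endpoints in different components.
5–8 (9): add — endpoints in different components.
1–3 (10): add — endpoints in different components.
3–4 (11): skip — 3 and 4 already connected.
3–5 (11): skip — 3 and 5 already connected.
1–4 (12): skip — 1 and 4 already connected.
2–4 (12): add — endpoints in different components.
MST edges: 4–7, 6–7, 5–6, 1–5, 5–8, 1–3, 2–4; total weight 2+2+3+9+9+10+12 = 47.

47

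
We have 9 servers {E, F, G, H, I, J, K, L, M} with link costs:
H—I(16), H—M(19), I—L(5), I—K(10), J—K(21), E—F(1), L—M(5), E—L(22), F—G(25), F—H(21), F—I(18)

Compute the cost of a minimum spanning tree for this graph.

101

Kruskal: consider edges lightest-first.
E—F (1): add — endpoints in different components.
I—L (5): add — endpoints in different components.
L—M (5): add — endpoints in different components.
I—K (10): add — endpoints in different components.
H—I (16): add — endpoints in different components.
F—I (18): add — endpoints in different components.
H—M (19): skip — H and M already connected.
F—H (21): skip — F and H already connected.
J—K (21): add — endpoints in different components.
E—L (22): skip — E and L already connected.
F—G (25): add — endpoints in different components.
MST edges: E—F, I—L, L—M, I—K, H—I, F—I, J—K, F—G; total weight 1+5+5+10+16+18+21+25 = 101.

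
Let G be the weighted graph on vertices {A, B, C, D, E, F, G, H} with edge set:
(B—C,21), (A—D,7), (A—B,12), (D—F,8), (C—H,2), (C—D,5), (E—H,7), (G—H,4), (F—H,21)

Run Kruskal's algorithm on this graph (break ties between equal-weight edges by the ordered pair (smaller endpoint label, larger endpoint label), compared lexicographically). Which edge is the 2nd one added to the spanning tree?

Kruskal: consider edges lightest-first.
C—H (2): add — endpoints in different components.
G—H (4): add — endpoints in different components.
C—D (5): add — endpoints in different components.
A—D (7): add — endpoints in different components.
E—H (7): add — endpoints in different components.
D—F (8): add — endpoints in different components.
A—B (12): add — endpoints in different components.
The 2nd edge added is G—H.

G-H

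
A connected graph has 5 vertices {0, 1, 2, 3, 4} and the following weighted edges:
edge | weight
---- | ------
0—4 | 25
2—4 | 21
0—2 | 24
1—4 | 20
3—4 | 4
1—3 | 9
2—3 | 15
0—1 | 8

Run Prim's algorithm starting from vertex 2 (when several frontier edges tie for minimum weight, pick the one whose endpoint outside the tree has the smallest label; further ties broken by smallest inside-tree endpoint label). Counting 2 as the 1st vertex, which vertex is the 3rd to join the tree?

Prim's algorithm from 2:
Step 1: cheapest edge leaving the tree is 2—3 (15); add 3.
Step 2: cheapest edge leaving the tree is 3—4 (4); add 4.
Step 3: cheapest edge leaving the tree is 1—3 (9); add 1.
Step 4: cheapest edge leaving the tree is 0—1 (8); add 0.
Vertex order: 2, 3, 4, 1, 0. The 3rd vertex is 4.

4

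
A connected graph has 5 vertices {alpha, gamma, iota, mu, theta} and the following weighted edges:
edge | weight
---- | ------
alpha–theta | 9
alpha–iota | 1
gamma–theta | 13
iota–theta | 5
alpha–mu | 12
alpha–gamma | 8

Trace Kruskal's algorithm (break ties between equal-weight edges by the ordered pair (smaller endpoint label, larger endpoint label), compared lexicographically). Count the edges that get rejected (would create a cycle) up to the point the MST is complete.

Kruskal: consider edges lightest-first.
alpha–iota (1): add. Components now {gamma} {alpha,iota} {mu} {theta}
iota–theta (5): add. Components now {gamma} {alpha,iota,theta} {mu}
alpha–gamma (8): add. Components now {alpha,gamma,iota,theta} {mu}
alpha–theta (9): skip — theta and alpha already connected.
alpha–mu (12): add. Components now {alpha,gamma,iota,mu,theta}
Edges rejected before the tree was complete: 1.

1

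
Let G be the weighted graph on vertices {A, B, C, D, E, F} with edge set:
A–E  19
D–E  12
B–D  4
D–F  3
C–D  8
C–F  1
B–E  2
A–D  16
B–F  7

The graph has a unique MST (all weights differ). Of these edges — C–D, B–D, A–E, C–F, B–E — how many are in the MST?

3

Kruskal: consider edges lightest-first.
C–F (1): add — endpoints in different components.
B–E (2): add — endpoints in different components.
D–F (3): add — endpoints in different components.
B–D (4): add — endpoints in different components.
B–F (7): skip — B and F already connected.
C–D (8): skip — C and D already connected.
D–E (12): skip — D and E already connected.
A–D (16): add — endpoints in different components.
MST edge set: {C–F, B–E, D–F, B–D, A–D}.
Of the listed edges, {B–D, C–F, B–E} are in the MST → 3.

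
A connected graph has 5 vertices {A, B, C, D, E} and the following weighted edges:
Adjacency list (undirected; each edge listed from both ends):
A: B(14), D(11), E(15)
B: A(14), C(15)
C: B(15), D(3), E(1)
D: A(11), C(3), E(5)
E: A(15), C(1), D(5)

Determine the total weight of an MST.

29

Prim, starting at E.
Step 1: frontier [C-E 1, D-E 5, A-E 15] → take C-E (1); add C.
Step 2: frontier [C-D 3, B-C 15, D-E 5, A-E 15] → take C-D (3); add D.
Step 3: frontier [B-C 15, A-D 11, A-E 15] → take A-D (11); add A.
Step 4: frontier [A-B 14, B-C 15] → take A-B (14); add B.
MST edges: C-E, C-D, A-D, A-B; total weight 1+3+11+14 = 29.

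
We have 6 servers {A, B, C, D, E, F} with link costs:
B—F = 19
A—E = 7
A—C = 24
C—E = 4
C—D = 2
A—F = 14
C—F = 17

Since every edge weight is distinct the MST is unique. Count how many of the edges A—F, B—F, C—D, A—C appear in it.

3

Kruskal: consider edges lightest-first.
C—D (2): add — endpoints in different components.
C—E (4): add — endpoints in different components.
A—E (7): add — endpoints in different components.
A—F (14): add — endpoints in different components.
C—F (17): skip — C and F already connected.
B—F (19): add — endpoints in different components.
MST edge set: {C—D, C—E, A—E, A—F, B—F}.
Of the listed edges, {A—F, B—F, C—D} are in the MST → 3.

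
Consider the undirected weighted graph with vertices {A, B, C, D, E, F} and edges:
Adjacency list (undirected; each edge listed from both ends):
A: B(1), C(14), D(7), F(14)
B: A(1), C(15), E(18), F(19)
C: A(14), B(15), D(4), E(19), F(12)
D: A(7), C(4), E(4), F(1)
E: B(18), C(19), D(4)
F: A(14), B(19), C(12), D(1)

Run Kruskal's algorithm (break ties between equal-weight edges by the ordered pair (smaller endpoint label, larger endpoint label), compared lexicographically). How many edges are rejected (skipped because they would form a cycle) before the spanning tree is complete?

0

Kruskal: consider edges lightest-first.
A B (1): add. Components now {A,B} {C} {D} {E} {F}
D F (1): add. Components now {A,B} {C} {D,F} {E}
C D (4): add. Components now {A,B} {C,D,F} {E}
D E (4): add. Components now {A,B} {C,D,E,F}
A D (7): add. Components now {A,B,C,D,E,F}
Edges rejected before the tree was complete: 0.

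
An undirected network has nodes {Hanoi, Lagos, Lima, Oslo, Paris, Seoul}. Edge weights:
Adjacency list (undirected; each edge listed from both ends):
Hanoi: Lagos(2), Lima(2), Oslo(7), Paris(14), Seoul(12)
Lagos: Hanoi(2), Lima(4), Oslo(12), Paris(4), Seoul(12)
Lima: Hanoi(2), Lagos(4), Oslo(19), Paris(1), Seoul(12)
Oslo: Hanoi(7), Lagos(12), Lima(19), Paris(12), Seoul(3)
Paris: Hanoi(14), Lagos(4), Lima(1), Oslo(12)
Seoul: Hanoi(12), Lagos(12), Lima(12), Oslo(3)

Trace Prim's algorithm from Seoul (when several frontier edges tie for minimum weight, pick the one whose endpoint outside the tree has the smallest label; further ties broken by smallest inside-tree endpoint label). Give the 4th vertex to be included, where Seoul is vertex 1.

Lagos

Prim's algorithm from Seoul:
Step 1: frontier [Oslo Seoul 3, Hanoi Seoul 12, Lagos Seoul 12, Lima Seoul 12] → take Oslo Seoul (3); add Oslo.
Step 2: frontier [Hanoi Oslo 7, Lagos Oslo 12, Oslo Paris 12, Lima Oslo 19, Hanoi Seoul 12, Lagos Seoul 12, Lima Seoul 12] → take Hanoi Oslo (7); add Hanoi.
Step 3: frontier [Hanoi Lagos 2, Hanoi Lima 2, Hanoi Paris 14, Lagos Oslo 12, Oslo Paris 12, Lima Oslo 19, Lagos Seoul 12, Lima Seoul 12] → take Hanoi Lagos (2); add Lagos.
Step 4: frontier [Hanoi Lima 2, Hanoi Paris 14, Lagos Lima 4, Lagos Paris 4, Oslo Paris 12, Lima Oslo 19, Lima Seoul 12] → take Hanoi Lima (2); add Lima.
Step 5: frontier [Hanoi Paris 14, Lagos Paris 4, Lima Paris 1, Oslo Paris 12] → take Lima Paris (1); add Paris.
Vertex order: Seoul, Oslo, Hanoi, Lagos, Lima, Paris. The 4th vertex is Lagos.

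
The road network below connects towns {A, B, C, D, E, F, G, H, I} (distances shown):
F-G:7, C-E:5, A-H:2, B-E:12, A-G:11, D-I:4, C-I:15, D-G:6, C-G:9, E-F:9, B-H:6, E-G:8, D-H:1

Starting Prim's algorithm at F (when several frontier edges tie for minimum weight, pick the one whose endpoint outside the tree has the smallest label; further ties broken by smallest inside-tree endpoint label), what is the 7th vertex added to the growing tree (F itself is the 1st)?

Prim, starting at F.
Step 1: cheapest edge leaving the tree is F-G (7); add G.
Step 2: cheapest edge leaving the tree is D-G (6); add D.
Step 3: cheapest edge leaving the tree is D-H (1); add H.
Step 4: cheapest edge leaving the tree is A-H (2); add A.
Step 5: cheapest edge leaving the tree is D-I (4); add I.
Step 6: cheapest edge leaving the tree is B-H (6); add B.
Step 7: cheapest edge leaving the tree is E-G (8); add E.
Step 8: cheapest edge leaving the tree is C-E (5); add C.
Vertex order: F, G, D, H, A, I, B, E, C. The 7th vertex is B.

B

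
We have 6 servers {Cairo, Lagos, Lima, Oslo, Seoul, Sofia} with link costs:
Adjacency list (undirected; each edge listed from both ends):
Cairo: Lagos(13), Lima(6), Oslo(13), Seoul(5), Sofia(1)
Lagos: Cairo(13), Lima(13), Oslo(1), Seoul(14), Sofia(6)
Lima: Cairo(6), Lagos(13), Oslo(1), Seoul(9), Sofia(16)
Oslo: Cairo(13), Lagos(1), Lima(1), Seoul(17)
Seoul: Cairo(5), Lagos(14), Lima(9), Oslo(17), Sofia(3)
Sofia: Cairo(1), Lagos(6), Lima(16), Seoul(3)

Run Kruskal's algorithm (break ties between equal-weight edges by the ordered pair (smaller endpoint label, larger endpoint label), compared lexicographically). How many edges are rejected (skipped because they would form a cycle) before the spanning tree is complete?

1

Sort edges by weight, then run Kruskal:
Cairo Sofia (1): add — endpoints in different components.
Lagos Oslo (1): add — endpoints in different components.
Lima Oslo (1): add — endpoints in different components.
Seoul Sofia (3): add — endpoints in different components.
Cairo Seoul (5): skip — Cairo and Seoul already connected.
Cairo Lima (6): add — endpoints in different components.
Edges rejected before the tree was complete: 1.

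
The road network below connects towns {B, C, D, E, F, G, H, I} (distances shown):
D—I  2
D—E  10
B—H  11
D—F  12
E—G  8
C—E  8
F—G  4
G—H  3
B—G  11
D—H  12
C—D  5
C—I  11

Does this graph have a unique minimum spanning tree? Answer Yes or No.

Sort edges by weight, then run Kruskal:
D—I (2): add — endpoints in different components.
G—H (3): add — endpoints in different components.
F—G (4): add — endpoints in different components.
C—D (5): add — endpoints in different components.
C—E (8): add — endpoints in different components.
E—G (8): add — endpoints in different components.
D—E (10): skip — D and E already connected.
B—G (11): add — endpoints in different components.
Non-tree edge B—H has weight 11, equal to the heaviest edge on its tree cycle — swapping gives another MST of the same weight. Not unique.

No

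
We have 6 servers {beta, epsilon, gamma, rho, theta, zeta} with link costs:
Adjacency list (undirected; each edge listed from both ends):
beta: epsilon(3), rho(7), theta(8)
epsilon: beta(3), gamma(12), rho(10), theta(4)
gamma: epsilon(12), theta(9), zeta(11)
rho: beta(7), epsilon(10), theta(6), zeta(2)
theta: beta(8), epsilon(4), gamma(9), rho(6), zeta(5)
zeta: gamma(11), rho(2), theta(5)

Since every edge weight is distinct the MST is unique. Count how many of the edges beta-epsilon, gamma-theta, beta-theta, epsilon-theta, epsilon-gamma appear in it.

3

Kruskal: consider edges lightest-first.
rho-zeta (2): add. Components now {gamma} {rho,zeta} {theta} {beta} {epsilon}
beta-epsilon (3): add. Components now {gamma} {rho,zeta} {theta} {beta,epsilon}
epsilon-theta (4): add. Components now {gamma} {rho,zeta} {beta,epsilon,theta}
theta-zeta (5): add. Components now {gamma} {beta,epsilon,rho,theta,zeta}
rho-theta (6): skip — rho and theta already connected.
beta-rho (7): skip — rho and beta already connected.
beta-theta (8): skip — theta and beta already connected.
gamma-theta (9): add. Components now {beta,epsilon,gamma,rho,theta,zeta}
MST edge set: {rho-zeta, beta-epsilon, epsilon-theta, theta-zeta, gamma-theta}.
Of the listed edges, {beta-epsilon, gamma-theta, epsilon-theta} are in the MST → 3.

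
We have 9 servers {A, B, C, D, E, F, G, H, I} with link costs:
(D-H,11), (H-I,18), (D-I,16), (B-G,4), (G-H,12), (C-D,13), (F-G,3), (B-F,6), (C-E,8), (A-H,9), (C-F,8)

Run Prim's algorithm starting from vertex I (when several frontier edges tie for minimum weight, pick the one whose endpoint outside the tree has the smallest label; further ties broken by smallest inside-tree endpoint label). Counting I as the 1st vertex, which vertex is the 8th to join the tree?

C

Prim, starting at I.
Step 1: cheapest edge leaving the tree is D-I (16); add D.
Step 2: cheapest edge leaving the tree is D-H (11); add H.
Step 3: cheapest edge leaving the tree is A-H (9); add A.
Step 4: cheapest edge leaving the tree is G-H (12); add G.
Step 5: cheapest edge leaving the tree is F-G (3); add F.
Step 6: cheapest edge leaving the tree is B-G (4); add B.
Step 7: cheapest edge leaving the tree is C-F (8); add C.
Step 8: cheapest edge leaving the tree is C-E (8); add E.
Vertex order: I, D, H, A, G, F, B, C, E. The 8th vertex is C.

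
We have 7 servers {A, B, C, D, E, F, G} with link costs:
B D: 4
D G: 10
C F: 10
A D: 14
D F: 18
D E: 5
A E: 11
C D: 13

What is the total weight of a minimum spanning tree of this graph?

Kruskal's algorithm — process edges by increasing weight (ties by edge label):
B D (4): add. Components now {A} {B,D} {C} {E} {F} {G}
D E (5): add. Components now {A} {B,D,E} {C} {F} {G}
C F (10): add. Components now {A} {B,D,E} {C,F} {G}
D G (10): add. Components now {A} {B,D,E,G} {C,F}
A E (11): add. Components now {A,B,D,E,G} {C,F}
C D (13): add. Components now {A,B,C,D,E,F,G}
MST edges: B D, D E, C F, D G, A E, C D; total weight 4+5+10+10+11+13 = 53.

53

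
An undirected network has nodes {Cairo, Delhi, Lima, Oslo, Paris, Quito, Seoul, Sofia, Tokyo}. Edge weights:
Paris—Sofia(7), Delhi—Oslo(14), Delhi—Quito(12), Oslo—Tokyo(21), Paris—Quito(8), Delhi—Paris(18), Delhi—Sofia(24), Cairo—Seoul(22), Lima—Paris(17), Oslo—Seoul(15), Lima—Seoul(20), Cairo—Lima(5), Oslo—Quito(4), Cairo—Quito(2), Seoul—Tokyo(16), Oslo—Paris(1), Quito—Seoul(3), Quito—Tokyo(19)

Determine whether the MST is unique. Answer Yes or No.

Kruskal: consider edges lightest-first.
Oslo—Paris (1): add — endpoints in different components.
Cairo—Quito (2): add — endpoints in different components.
Quito—Seoul (3): add — endpoints in different components.
Oslo—Quito (4): add — endpoints in different components.
Cairo—Lima (5): add — endpoints in different components.
Paris—Sofia (7): add — endpoints in different components.
Paris—Quito (8): skip — Paris and Quito already connected.
Delhi—Quito (12): add — endpoints in different components.
Delhi—Oslo (14): skip — Delhi and Oslo already connected.
Oslo—Seoul (15): skip — Seoul and Oslo already connected.
Seoul—Tokyo (16): add — endpoints in different components.
Every non-tree edge has weight strictly greater than the heaviest edge on the tree path between its endpoints, so the MST is unique.

Yes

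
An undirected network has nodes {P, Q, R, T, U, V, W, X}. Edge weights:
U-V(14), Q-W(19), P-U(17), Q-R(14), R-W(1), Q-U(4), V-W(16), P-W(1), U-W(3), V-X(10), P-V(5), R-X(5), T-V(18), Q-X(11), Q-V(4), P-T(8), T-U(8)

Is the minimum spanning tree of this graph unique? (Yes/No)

No

Kruskal's algorithm — process edges by increasing weight (ties by edge label):
P-W (1): add — endpoints in different components.
R-W (1): add — endpoints in different components.
U-W (3): add — endpoints in different components.
Q-U (4): add — endpoints in different components.
Q-V (4): add — endpoints in different components.
P-V (5): skip — P and V already connected.
R-X (5): add — endpoints in different components.
P-T (8): add — endpoints in different components.
Non-tree edge T-U has weight 8, equal to the heaviest edge on its tree cycle — swapping gives another MST of the same weight. Not unique.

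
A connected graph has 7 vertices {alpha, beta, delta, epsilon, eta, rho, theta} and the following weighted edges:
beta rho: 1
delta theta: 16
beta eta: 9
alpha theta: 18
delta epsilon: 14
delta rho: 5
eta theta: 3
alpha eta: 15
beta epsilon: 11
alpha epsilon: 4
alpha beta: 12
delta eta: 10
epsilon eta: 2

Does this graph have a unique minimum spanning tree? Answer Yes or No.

Kruskal: consider edges lightest-first.
beta rho (1): add — endpoints in different components.
epsilon eta (2): add — endpoints in different components.
eta theta (3): add — endpoints in different components.
alpha epsilon (4): add — endpoints in different components.
delta rho (5): add — endpoints in different components.
beta eta (9): add — endpoints in different components.
Every non-tree edge has weight strictly greater than the heaviest edge on the tree path between its endpoints, so the MST is unique.

Yes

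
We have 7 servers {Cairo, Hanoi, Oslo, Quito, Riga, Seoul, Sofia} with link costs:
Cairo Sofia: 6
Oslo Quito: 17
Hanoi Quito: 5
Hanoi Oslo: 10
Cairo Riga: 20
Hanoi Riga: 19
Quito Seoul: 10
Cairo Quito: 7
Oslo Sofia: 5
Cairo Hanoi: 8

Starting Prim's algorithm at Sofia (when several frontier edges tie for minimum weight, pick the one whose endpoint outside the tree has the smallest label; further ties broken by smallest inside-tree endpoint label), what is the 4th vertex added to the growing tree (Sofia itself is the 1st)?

Prim, starting at Sofia.
Step 1: frontier [Oslo Sofia 5, Cairo Sofia 6] → take Oslo Sofia (5); add Oslo.
Step 2: frontier [Hanoi Oslo 10, Oslo Quito 17, Cairo Sofia 6] → take Cairo Sofia (6); add Cairo.
Step 3: frontier [Cairo Quito 7, Cairo Hanoi 8, Cairo Riga 20, Hanoi Oslo 10, Oslo Quito 17] → take Cairo Quito (7); add Quito.
Step 4: frontier [Cairo Hanoi 8, Cairo Riga 20, Hanoi Oslo 10, Hanoi Quito 5, Quito Seoul 10] → take Hanoi Quito (5); add Hanoi.
Step 5: frontier [Cairo Riga 20, Hanoi Riga 19, Quito Seoul 10] → take Quito Seoul (10); add Seoul.
Step 6: frontier [Cairo Riga 20, Hanoi Riga 19] → take Hanoi Riga (19); add Riga.
Vertex order: Sofia, Oslo, Cairo, Quito, Hanoi, Seoul, Riga. The 4th vertex is Quito.

Quito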